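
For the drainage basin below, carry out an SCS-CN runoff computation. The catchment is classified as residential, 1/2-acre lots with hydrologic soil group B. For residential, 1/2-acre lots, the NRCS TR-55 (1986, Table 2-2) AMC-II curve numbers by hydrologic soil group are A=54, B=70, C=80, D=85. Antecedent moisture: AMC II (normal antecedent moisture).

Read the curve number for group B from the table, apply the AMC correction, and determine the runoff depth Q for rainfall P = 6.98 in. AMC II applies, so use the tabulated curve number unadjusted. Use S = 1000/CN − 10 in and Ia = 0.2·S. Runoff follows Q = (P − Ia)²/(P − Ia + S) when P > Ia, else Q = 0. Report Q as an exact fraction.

NRCS table: residential, 1/2-acre lots, soil group B → CN(II) = 70
AMC II — tabulated CN = 70 applies directly.
Retention S: 1000/CN − 10 with CN=70.000 → S = 30/7 ≈ 4.286 in
Ia = 0.2S: 0.2·4.286 = 0.857 in (exactly 6/7)
Since P=6.980 > Ia=0.857: effective rainfall P−Ia = 2143/350 in
Q = (2143/350)²/((2143/350) + 30/7) = (4592449/122500)/(3643/350) = 4592449/1275050 in ≈ 3.602 in

Q = 4592449/1275050 in ≈ 3.602 in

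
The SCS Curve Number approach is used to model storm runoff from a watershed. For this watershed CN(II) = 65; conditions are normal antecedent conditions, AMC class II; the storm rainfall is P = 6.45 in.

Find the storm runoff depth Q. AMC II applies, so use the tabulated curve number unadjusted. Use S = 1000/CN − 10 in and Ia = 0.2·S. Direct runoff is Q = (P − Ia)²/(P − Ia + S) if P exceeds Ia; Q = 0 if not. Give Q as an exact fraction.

Q = 1951609/727220 in ≈ 2.684 in

AMC II — tabulated CN = 65 applies directly.
Max retention: S = 1000/65 − 10 = 70/13 in (≈ 5.385 in)
Ia = 0.2S: 0.2·5.385 = 1.077 in (exactly 14/13)
P − Ia = 6.450 − 1.077 = 1397/260 ≈ 5.373 in (> 0, runoff occurs)
Q = (1397/260)²/((1397/260) + 70/13) = (1951609/67600)/(2797/260) = 1951609/727220 in ≈ 2.684 in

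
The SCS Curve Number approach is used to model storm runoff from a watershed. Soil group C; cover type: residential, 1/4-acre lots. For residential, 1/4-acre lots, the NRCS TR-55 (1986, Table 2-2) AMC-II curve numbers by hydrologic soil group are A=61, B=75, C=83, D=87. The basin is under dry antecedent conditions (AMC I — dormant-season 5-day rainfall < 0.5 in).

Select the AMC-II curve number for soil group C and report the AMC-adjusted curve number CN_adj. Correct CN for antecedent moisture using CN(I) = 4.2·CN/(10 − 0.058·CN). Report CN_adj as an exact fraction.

NRCS table: residential, 1/4-acre lots, soil group C → CN(II) = 83
CN(I) from CN(II)=83: (4.2·83)/(10 − 0.058·83) = 174300/2593 ≈ 67.219

CN_adj = 174300/2593 ≈ 67.219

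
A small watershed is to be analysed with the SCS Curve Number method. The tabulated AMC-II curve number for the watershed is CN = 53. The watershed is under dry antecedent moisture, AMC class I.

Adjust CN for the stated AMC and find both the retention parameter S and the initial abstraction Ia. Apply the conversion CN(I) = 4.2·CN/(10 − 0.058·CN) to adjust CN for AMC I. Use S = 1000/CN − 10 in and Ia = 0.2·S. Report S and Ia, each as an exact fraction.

S = 23500/1113 in ≈ 21.114 in; Ia = 4700/1113 in ≈ 4.223 in

Dry (AMC I): CN(I) = 4.2·53/(10 − 0.058·53) = (1113/5)/(3463/500) = 111300/3463 ≈ 32.140
S = 1000/(111300/3463) − 10 = 23500/1113 in ≈ 21.114 in
Ia = 0.2·(23500/1113) = 4700/1113 in ≈ 4.223 in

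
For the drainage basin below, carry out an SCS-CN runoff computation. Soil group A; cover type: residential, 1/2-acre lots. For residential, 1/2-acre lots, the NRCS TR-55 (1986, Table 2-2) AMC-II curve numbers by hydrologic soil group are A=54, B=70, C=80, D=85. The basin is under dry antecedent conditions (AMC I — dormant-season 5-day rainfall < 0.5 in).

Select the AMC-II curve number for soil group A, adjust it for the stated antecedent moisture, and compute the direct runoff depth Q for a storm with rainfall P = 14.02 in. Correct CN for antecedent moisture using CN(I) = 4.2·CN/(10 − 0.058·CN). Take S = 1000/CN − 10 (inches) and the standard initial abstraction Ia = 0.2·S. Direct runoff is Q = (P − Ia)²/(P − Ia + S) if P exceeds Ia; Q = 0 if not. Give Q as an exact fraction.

NRCS table: residential, 1/2-acre lots, soil group A → CN(II) = 54
Dry (AMC I): CN(I) = 4.2·54/(10 − 0.058·54) = (1134/5)/(1717/250) = 56700/1717 ≈ 33.023
S = 1000/(56700/1717) − 10 = 11500/567 in ≈ 20.282 in
Ia = 0.2S: 0.2·20.282 = 4.056 in (exactly 2300/567)
P − Ia = 14.020 − 4.056 = 282467/28350 ≈ 9.964 in (> 0, runoff occurs)
Q = (282467/28350)²/((282467/28350) + 11500/567) = (79787606089/803722500)/(857467/28350) = 79787606089/24309189450 in ≈ 3.282 in

Q = 79787606089/24309189450 in ≈ 3.282 in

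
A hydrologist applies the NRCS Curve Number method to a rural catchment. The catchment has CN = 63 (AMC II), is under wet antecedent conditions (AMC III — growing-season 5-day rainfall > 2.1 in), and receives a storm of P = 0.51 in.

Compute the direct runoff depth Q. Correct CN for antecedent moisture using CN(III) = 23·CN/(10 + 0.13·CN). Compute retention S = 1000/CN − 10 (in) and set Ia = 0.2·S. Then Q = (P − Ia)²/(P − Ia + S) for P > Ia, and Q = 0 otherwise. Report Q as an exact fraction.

Q = 0 in ≈ 0.000 in

Wet (AMC III): CN(III) = 23·63/(10 + 0.13·63) = 1449/(1819/100) = 144900/1819 ≈ 79.659
S = 1000/(144900/1819) − 10 = 3700/1449 in ≈ 2.553 in
Ia = 0.2S: 0.2·2.553 = 0.511 in (exactly 740/1449)
P = 0.510 ≤ Ia = 0.511 in: entire storm abstracted, Q = 0.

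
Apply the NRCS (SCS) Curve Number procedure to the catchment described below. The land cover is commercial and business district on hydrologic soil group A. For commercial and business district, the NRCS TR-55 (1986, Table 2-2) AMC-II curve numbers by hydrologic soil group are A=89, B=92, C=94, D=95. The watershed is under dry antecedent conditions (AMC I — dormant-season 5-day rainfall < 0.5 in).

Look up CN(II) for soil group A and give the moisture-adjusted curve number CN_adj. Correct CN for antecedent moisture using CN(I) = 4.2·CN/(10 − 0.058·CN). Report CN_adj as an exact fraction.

NRCS table: commercial and business district, soil group A → CN(II) = 89
CN(I) from CN(II)=89: (4.2·89)/(10 − 0.058·89) = 186900/2419 ≈ 77.263

CN_adj = 186900/2419 ≈ 77.263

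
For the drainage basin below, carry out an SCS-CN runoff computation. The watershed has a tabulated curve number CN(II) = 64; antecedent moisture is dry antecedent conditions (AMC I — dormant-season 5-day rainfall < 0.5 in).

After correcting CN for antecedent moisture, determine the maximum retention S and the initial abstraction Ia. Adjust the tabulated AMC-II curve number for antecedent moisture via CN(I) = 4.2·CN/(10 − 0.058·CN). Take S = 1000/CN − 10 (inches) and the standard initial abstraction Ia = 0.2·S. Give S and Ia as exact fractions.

S = 375/28 in ≈ 13.393 in; Ia = 75/28 in ≈ 2.679 in

Adjust CN=64 to AMC I: 4.2·64/(10 − 0.058·64) → (1344/5) ÷ (786/125) = 5600/131 ≈ 42.748
S = 1000/(5600/131) − 10 = 375/28 in ≈ 13.393 in
Ia = 0.2S: 0.2·13.393 = 2.679 in (exactly 75/28)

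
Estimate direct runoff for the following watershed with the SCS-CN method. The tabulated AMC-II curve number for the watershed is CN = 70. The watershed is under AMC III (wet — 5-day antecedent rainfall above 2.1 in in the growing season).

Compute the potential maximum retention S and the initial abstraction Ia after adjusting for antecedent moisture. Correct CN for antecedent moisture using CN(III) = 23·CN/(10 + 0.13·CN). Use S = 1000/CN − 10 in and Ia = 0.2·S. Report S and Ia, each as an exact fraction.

S = 300/161 in ≈ 1.863 in; Ia = 60/161 in ≈ 0.373 in

Adjust CN=70 to AMC III: 23·70/(10 + 0.13·70) → 1610 ÷ (191/10) = 16100/191 ≈ 84.293
Max retention: S = 1000/(16100/191) − 10 = 300/161 in (≈ 1.863 in)
Initial abstraction Ia = S/5 = (300/161)/5 = 60/161 ≈ 0.373 in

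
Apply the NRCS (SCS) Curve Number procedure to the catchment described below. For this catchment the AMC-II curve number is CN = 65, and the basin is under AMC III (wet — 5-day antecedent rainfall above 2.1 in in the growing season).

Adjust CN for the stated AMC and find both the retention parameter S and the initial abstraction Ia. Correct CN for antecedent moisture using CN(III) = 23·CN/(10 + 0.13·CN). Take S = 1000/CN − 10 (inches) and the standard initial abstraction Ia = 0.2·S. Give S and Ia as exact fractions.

S = 700/299 in ≈ 2.341 in; Ia = 140/299 in ≈ 0.468 in

Wet (AMC III): CN(III) = 23·65/(10 + 0.13·65) = 1495/(369/20) = 29900/369 ≈ 81.030
Max retention: S = 1000/(29900/369) − 10 = 700/299 in (≈ 2.341 in)
Ia = 0.2S: 0.2·2.341 = 0.468 in (exactly 140/299)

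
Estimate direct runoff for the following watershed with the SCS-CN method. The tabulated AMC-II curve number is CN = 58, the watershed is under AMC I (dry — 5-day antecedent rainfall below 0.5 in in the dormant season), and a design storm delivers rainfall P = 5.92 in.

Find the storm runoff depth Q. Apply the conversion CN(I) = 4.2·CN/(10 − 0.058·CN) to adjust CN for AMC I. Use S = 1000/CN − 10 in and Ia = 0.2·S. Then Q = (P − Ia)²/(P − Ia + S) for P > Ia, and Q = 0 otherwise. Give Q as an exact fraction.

Q = 802816/2590425 in ≈ 0.310 in

Adjust CN=58 to AMC I: 4.2·58/(10 − 0.058·58) → (1218/5) ÷ (1659/250) = 2900/79 ≈ 36.709
Retention S: 1000/CN − 10 with CN=36.709 → S = 500/29 ≈ 17.241 in
Initial abstraction Ia = S/5 = (500/29)/5 = 100/29 ≈ 3.448 in
Since P=5.920 > Ia=3.448: effective rainfall P−Ia = 1792/725 in
Runoff Q = (P−Ia)²/(P−Ia+S) = (2.472)²/(2.472+17.241) = 802816/2590425 ≈ 0.310 in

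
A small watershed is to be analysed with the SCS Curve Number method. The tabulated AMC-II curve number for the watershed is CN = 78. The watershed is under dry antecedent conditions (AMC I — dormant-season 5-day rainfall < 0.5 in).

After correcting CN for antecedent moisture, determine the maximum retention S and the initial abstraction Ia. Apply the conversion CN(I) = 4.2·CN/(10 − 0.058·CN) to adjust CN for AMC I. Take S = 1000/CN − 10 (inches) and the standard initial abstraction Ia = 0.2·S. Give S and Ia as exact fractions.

Adjust CN=78 to AMC I: 4.2·78/(10 − 0.058·78) → (1638/5) ÷ (1369/250) = 81900/1369 ≈ 59.825
S = 1000/(81900/1369) − 10 = 5500/819 in ≈ 6.716 in
Ia = 0.2·(5500/819) = 1100/819 in ≈ 1.343 in

S = 5500/819 in ≈ 6.716 in; Ia = 1100/819 in ≈ 1.343 in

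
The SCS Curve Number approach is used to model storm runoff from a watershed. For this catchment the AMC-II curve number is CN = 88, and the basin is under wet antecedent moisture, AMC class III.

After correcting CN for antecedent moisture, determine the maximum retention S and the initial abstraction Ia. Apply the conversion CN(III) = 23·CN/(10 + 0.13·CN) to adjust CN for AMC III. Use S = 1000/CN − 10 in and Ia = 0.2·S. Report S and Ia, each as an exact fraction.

S = 150/253 in ≈ 0.593 in; Ia = 30/253 in ≈ 0.119 in

Wet (AMC III): CN(III) = 23·88/(10 + 0.13·88) = 2024/(536/25) = 6325/67 ≈ 94.403
S = 1000/(6325/67) − 10 = 150/253 in ≈ 0.593 in
Initial abstraction Ia = S/5 = (150/253)/5 = 30/253 ≈ 0.119 in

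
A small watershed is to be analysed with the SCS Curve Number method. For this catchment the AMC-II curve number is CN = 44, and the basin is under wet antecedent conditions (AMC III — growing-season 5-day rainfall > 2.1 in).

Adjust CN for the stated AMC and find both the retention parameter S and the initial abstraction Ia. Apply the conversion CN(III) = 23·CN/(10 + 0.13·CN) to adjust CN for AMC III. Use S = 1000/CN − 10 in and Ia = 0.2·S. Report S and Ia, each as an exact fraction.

S = 1400/253 in ≈ 5.534 in; Ia = 280/253 in ≈ 1.107 in

Adjust CN=44 to AMC III: 23·44/(10 + 0.13·44) → 1012 ÷ (393/25) = 25300/393 ≈ 64.377
S = 1000/(25300/393) − 10 = 1400/253 in ≈ 5.534 in
Initial abstraction Ia = S/5 = (1400/253)/5 = 280/253 ≈ 1.107 in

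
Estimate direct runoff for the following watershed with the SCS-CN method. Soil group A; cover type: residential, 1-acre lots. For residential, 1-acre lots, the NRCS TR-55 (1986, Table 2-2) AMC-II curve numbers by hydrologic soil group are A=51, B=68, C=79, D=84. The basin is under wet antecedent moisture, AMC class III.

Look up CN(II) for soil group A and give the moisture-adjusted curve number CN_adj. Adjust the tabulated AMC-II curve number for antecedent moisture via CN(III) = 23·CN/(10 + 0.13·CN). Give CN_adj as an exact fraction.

NRCS table: residential, 1-acre lots, soil group A → CN(II) = 51
CN(III) from CN(II)=51: (23·51)/(10 + 0.13·51) = 117300/1663 ≈ 70.535

CN_adj = 117300/1663 ≈ 70.535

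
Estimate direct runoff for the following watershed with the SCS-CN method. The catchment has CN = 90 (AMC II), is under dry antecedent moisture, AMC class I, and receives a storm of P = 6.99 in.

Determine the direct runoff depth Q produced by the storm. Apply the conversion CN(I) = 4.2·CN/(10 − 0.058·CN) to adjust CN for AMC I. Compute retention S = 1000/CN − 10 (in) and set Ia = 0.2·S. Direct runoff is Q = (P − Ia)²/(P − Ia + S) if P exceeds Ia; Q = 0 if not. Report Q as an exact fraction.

Adjust CN=90 to AMC I: 4.2·90/(10 − 0.058·90) → 378 ÷ (239/50) = 18900/239 ≈ 79.079
Max retention: S = 1000/(18900/239) − 10 = 500/189 in (≈ 2.646 in)
Ia = 0.2S: 0.2·2.646 = 0.529 in (exactly 100/189)
P − Ia = 6.990 − 0.529 = 122111/18900 ≈ 6.461 in (> 0, runoff occurs)
Q = (122111/18900)²/((122111/18900) + 500/189) = (14911096321/357210000)/(172111/18900) = 14911096321/3252897900 in ≈ 4.584 in

Q = 14911096321/3252897900 in ≈ 4.584 in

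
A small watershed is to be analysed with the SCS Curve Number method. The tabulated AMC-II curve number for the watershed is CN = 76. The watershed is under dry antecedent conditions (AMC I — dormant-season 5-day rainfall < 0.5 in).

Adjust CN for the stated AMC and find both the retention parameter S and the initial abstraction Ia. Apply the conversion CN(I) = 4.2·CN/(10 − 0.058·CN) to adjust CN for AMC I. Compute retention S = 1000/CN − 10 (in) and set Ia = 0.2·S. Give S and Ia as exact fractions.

CN(I) from CN(II)=76: (4.2·76)/(10 − 0.058·76) = 13300/233 ≈ 57.082
Retention S: 1000/CN − 10 with CN=57.082 → S = 1000/133 ≈ 7.519 in
Ia = 0.2S: 0.2·7.519 = 1.504 in (exactly 200/133)

S = 1000/133 in ≈ 7.519 in; Ia = 200/133 in ≈ 1.504 in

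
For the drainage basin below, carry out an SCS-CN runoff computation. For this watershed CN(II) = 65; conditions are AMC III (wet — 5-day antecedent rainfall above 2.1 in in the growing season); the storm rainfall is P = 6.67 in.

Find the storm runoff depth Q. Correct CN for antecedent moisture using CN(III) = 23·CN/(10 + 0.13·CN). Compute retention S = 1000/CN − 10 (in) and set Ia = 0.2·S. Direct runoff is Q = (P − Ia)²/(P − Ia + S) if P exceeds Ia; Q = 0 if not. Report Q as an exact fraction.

CN(III) from CN(II)=65: (23·65)/(10 + 0.13·65) = 29900/369 ≈ 81.030
S = 1000/(29900/369) − 10 = 700/299 in ≈ 2.341 in
Ia = 0.2S: 0.2·2.341 = 0.468 in (exactly 140/299)
Since P=6.670 > Ia=0.468: effective rainfall P−Ia = 185433/29900 in
Runoff Q = (P−Ia)²/(P−Ia+S) = (6.202)²/(6.202+2.341) = 34385397489/7637446700 ≈ 4.502 in

Q = 34385397489/7637446700 in ≈ 4.502 in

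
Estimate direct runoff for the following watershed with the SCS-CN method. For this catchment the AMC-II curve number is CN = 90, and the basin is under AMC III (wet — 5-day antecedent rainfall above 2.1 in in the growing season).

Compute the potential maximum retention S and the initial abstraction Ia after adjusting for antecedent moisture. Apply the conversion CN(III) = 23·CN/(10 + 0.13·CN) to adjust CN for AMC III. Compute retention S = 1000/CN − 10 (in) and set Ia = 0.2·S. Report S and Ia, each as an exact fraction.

CN(III) from CN(II)=90: (23·90)/(10 + 0.13·90) = 20700/217 ≈ 95.392
Retention S: 1000/CN − 10 with CN=95.392 → S = 100/207 ≈ 0.483 in
Initial abstraction Ia = S/5 = (100/207)/5 = 20/207 ≈ 0.097 in

S = 100/207 in ≈ 0.483 in; Ia = 20/207 in ≈ 0.097 in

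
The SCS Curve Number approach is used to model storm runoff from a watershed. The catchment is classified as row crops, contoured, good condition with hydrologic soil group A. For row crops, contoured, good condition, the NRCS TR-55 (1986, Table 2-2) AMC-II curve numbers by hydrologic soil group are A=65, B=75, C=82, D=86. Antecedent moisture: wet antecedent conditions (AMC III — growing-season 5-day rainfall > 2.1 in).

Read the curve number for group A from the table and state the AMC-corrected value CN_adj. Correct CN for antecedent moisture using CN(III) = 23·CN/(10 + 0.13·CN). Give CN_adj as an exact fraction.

NRCS table: row crops, contoured, good condition, soil group A → CN(II) = 65
CN(III) from CN(II)=65: (23·65)/(10 + 0.13·65) = 29900/369 ≈ 81.030

CN_adj = 29900/369 ≈ 81.030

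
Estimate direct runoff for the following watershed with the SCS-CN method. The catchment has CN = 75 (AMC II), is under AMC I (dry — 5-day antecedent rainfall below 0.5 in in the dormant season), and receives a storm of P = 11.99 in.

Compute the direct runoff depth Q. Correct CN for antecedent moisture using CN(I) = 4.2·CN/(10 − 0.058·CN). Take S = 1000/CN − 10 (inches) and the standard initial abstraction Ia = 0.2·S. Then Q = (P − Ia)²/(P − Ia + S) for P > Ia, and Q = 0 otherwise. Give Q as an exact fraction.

Adjust CN=75 to AMC I: 4.2·75/(10 − 0.058·75) → 315 ÷ (113/20) = 6300/113 ≈ 55.752
Retention S: 1000/CN − 10 with CN=55.752 → S = 500/63 ≈ 7.937 in
Ia = 0.2·(500/63) = 100/63 in ≈ 1.587 in
Excess rainfall: 11.990 − 1.587 = 10.403 in; P > Ia so Q > 0
Q: (65537/6300)² ÷ (115537/6300) = 4295098369/727883100 in (≈ 5.901 in)

Q = 4295098369/727883100 in ≈ 5.901 in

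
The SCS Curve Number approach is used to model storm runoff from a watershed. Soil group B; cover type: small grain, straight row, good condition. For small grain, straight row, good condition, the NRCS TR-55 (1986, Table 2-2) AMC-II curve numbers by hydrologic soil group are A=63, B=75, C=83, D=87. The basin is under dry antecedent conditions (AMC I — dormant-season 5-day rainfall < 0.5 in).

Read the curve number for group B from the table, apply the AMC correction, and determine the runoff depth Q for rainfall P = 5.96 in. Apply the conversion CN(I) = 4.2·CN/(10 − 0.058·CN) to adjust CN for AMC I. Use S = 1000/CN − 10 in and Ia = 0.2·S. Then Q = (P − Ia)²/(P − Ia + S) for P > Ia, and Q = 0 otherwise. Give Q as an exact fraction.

Q = 47430769/30534525 in ≈ 1.553 in

NRCS table: small grain, straight row, good condition, soil group B → CN(II) = 75
Dry (AMC I): CN(I) = 4.2·75/(10 − 0.058·75) = 315/(113/20) = 6300/113 ≈ 55.752
S = 1000/(6300/113) − 10 = 500/63 in ≈ 7.937 in
Ia = 0.2S: 0.2·7.937 = 1.587 in (exactly 100/63)
Since P=5.960 > Ia=1.587: effective rainfall P−Ia = 6887/1575 in
Q: (6887/1575)² ÷ (19387/1575) = 47430769/30534525 in (≈ 1.553 in)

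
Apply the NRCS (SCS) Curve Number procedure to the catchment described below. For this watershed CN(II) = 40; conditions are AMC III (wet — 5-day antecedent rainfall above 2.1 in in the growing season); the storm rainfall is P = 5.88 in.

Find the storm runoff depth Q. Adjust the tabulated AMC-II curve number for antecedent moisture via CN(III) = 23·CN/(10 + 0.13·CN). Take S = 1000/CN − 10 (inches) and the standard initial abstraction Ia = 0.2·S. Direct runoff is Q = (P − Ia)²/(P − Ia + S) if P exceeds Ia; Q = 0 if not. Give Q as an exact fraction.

Wet (AMC III): CN(III) = 23·40/(10 + 0.13·40) = 920/(76/5) = 1150/19 ≈ 60.526
Max retention: S = 1000/(1150/19) − 10 = 150/23 in (≈ 6.522 in)
Ia = 0.2S: 0.2·6.522 = 1.304 in (exactly 30/23)
Excess rainfall: 5.880 − 1.304 = 4.576 in; P > Ia so Q > 0
Q = (2631/575)²/((2631/575) + 150/23) = (6922161/330625)/(6381/575) = 769129/407675 in ≈ 1.887 in

Q = 769129/407675 in ≈ 1.887 in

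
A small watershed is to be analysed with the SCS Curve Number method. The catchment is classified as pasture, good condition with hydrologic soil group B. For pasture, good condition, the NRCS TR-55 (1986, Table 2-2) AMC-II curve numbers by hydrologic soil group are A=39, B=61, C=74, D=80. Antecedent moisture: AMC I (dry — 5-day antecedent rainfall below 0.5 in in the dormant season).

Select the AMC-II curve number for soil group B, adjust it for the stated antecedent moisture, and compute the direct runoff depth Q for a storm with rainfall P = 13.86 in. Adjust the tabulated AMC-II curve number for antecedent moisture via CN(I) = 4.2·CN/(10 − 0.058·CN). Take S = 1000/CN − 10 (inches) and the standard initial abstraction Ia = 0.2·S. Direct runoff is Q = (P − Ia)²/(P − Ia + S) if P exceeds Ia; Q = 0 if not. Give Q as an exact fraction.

Q = 53319889921/11868699850 in ≈ 4.492 in

NRCS table: pasture, good condition, soil group B → CN(II) = 61
CN(I) from CN(II)=61: (4.2·61)/(10 − 0.058·61) = 42700/1077 ≈ 39.647
S = 1000/(42700/1077) − 10 = 6500/427 in ≈ 15.222 in
Ia = 0.2S: 0.2·15.222 = 3.044 in (exactly 1300/427)
P − Ia = 13.860 − 3.044 = 230911/21350 ≈ 10.816 in (> 0, runoff occurs)
Q = (230911/21350)²/((230911/21350) + 6500/427) = (53319889921/455822500)/(555911/21350) = 53319889921/11868699850 in ≈ 4.492 in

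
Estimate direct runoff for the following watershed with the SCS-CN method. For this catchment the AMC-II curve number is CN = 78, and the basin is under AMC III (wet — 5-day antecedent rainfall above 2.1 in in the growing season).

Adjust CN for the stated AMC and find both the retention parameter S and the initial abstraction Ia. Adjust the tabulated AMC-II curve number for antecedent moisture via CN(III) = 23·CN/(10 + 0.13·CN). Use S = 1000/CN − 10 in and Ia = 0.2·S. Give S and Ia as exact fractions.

S = 1100/897 in ≈ 1.226 in; Ia = 220/897 in ≈ 0.245 in

CN(III) from CN(II)=78: (23·78)/(10 + 0.13·78) = 89700/1007 ≈ 89.076
Retention S: 1000/CN − 10 with CN=89.076 → S = 1100/897 ≈ 1.226 in
Ia = 0.2·(1100/897) = 220/897 in ≈ 0.245 in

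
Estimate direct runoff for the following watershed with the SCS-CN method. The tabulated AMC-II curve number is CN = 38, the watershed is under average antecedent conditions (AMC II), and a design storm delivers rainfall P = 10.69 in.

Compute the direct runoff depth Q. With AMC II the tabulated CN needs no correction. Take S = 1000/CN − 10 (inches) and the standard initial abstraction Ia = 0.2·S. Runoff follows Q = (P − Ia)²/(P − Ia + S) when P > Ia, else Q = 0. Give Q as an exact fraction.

CN(II) = 38; AMC II needs no correction.
Max retention: S = 1000/38 − 10 = 310/19 in (≈ 16.316 in)
Ia = 0.2·(310/19) = 62/19 in ≈ 3.263 in
Excess rainfall: 10.690 − 3.263 = 7.427 in; P > Ia so Q > 0
Runoff Q = (P−Ia)²/(P−Ia+S) = (7.427)²/(7.427+16.316) = 199120321/85710900 ≈ 2.323 in

Q = 199120321/85710900 in ≈ 2.323 in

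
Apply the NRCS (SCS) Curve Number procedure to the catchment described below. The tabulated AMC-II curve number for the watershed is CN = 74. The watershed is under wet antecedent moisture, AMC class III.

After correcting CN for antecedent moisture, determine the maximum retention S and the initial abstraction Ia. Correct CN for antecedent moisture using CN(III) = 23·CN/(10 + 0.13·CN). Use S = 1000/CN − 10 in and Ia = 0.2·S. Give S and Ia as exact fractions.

Wet (AMC III): CN(III) = 23·74/(10 + 0.13·74) = 1702/(981/50) = 85100/981 ≈ 86.748
S = 1000/(85100/981) − 10 = 1300/851 in ≈ 1.528 in
Initial abstraction Ia = S/5 = (1300/851)/5 = 260/851 ≈ 0.306 in

S = 1300/851 in ≈ 1.528 in; Ia = 260/851 in ≈ 0.306 in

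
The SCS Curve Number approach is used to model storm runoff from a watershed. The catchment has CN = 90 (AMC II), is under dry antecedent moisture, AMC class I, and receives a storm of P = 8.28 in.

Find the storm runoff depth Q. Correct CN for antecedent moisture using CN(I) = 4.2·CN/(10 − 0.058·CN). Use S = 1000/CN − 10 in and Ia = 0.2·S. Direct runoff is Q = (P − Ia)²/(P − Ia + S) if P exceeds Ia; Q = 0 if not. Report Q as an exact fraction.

CN(I) from CN(II)=90: (4.2·90)/(10 − 0.058·90) = 18900/239 ≈ 79.079
Retention S: 1000/CN − 10 with CN=79.079 → S = 500/189 ≈ 2.646 in
Initial abstraction Ia = S/5 = (500/189)/5 = 100/189 ≈ 0.529 in
Since P=8.280 > Ia=0.529: effective rainfall P−Ia = 36623/4725 in
Q = (36623/4725)²/((36623/4725) + 500/189) = (1341244129/22325625)/(49123/4725) = 1341244129/232106175 in ≈ 5.779 in

Q = 1341244129/232106175 in ≈ 5.779 in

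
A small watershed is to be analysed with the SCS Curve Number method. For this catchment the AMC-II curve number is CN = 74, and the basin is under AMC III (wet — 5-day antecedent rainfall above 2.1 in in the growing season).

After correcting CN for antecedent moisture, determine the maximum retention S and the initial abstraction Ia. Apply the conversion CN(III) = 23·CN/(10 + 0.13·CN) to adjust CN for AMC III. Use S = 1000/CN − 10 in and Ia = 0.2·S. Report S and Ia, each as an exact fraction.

S = 1300/851 in ≈ 1.528 in; Ia = 260/851 in ≈ 0.306 in

Wet (AMC III): CN(III) = 23·74/(10 + 0.13·74) = 1702/(981/50) = 85100/981 ≈ 86.748
Max retention: S = 1000/(85100/981) − 10 = 1300/851 in (≈ 1.528 in)
Initial abstraction Ia = S/5 = (1300/851)/5 = 260/851 ≈ 0.306 in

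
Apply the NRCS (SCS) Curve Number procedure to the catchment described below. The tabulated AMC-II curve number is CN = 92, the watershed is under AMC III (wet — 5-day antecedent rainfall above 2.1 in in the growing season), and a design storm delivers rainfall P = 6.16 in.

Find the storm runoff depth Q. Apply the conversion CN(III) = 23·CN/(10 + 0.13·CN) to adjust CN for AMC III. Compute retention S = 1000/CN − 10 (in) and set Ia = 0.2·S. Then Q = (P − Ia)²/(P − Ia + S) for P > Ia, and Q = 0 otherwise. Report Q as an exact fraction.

Wet (AMC III): CN(III) = 23·92/(10 + 0.13·92) = 2116/(549/25) = 52900/549 ≈ 96.357
S = 1000/(52900/549) − 10 = 200/529 in ≈ 0.378 in
Initial abstraction Ia = S/5 = (200/529)/5 = 40/529 ≈ 0.076 in
Since P=6.160 > Ia=0.076: effective rainfall P−Ia = 80466/13225 in
Runoff Q = (P−Ia)²/(P−Ia+S) = (6.084)²/(6.084+0.378) = 3237388578/565143925 ≈ 5.728 in

Q = 3237388578/565143925 in ≈ 5.728 in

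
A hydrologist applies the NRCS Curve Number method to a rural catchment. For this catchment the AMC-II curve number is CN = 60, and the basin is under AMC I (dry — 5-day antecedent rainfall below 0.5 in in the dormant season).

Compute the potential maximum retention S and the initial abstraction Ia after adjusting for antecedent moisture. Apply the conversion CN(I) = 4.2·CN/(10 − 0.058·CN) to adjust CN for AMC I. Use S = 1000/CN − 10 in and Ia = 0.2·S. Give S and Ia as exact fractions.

S = 1000/63 in ≈ 15.873 in; Ia = 200/63 in ≈ 3.175 in

CN(I) from CN(II)=60: (4.2·60)/(10 − 0.058·60) = 6300/163 ≈ 38.650
S = 1000/(6300/163) − 10 = 1000/63 in ≈ 15.873 in
Ia = 0.2S: 0.2·15.873 = 3.175 in (exactly 200/63)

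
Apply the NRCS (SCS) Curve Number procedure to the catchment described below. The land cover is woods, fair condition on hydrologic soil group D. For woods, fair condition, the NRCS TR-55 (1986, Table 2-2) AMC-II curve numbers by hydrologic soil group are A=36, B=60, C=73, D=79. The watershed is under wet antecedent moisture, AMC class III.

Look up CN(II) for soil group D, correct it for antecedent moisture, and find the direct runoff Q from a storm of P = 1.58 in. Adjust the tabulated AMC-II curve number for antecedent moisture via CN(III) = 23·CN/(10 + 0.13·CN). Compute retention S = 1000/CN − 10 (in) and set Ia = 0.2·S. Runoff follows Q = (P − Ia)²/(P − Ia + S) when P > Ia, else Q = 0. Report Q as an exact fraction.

NRCS table: woods, fair condition, soil group D → CN(II) = 79
Wet (AMC III): CN(III) = 23·79/(10 + 0.13·79) = 1817/(2027/100) = 181700/2027 ≈ 89.640
S = 1000/(181700/2027) − 10 = 2100/1817 in ≈ 1.156 in
Ia = 0.2·(2100/1817) = 420/1817 in ≈ 0.231 in
Since P=1.580 > Ia=0.231: effective rainfall P−Ia = 122543/90850 in
Q = (122543/90850)²/((122543/90850) + 2100/1817) = (15016786849/8253722500)/(227543/90850) = 15016786849/20672281550 in ≈ 0.726 in

Q = 15016786849/20672281550 in ≈ 0.726 in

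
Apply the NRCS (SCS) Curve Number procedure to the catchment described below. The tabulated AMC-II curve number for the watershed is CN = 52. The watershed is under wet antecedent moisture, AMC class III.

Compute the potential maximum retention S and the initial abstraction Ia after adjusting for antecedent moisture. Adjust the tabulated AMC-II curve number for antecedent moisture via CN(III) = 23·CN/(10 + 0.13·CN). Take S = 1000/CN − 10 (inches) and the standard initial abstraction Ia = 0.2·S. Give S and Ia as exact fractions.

S = 1200/299 in ≈ 4.013 in; Ia = 240/299 in ≈ 0.803 in

Adjust CN=52 to AMC III: 23·52/(10 + 0.13·52) → 1196 ÷ (419/25) = 29900/419 ≈ 71.360
Max retention: S = 1000/(29900/419) − 10 = 1200/299 in (≈ 4.013 in)
Ia = 0.2·(1200/299) = 240/299 in ≈ 0.803 in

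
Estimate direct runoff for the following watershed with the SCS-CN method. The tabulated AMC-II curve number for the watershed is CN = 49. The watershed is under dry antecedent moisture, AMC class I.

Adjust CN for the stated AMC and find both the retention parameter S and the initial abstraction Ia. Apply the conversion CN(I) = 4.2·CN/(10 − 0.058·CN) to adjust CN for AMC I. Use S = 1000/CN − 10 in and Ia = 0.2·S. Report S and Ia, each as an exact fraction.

S = 8500/343 in ≈ 24.781 in; Ia = 1700/343 in ≈ 4.956 in

Adjust CN=49 to AMC I: 4.2·49/(10 − 0.058·49) → (1029/5) ÷ (3579/500) = 34300/1193 ≈ 28.751
S = 1000/(34300/1193) − 10 = 8500/343 in ≈ 24.781 in
Ia = 0.2·(8500/343) = 1700/343 in ≈ 4.956 in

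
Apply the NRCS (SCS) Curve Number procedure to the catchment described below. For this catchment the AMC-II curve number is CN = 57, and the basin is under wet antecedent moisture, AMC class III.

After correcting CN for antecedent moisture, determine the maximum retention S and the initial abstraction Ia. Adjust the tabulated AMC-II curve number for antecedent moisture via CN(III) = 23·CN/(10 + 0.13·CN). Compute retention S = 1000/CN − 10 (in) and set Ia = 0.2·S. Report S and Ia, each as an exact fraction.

S = 4300/1311 in ≈ 3.280 in; Ia = 860/1311 in ≈ 0.656 in

Wet (AMC III): CN(III) = 23·57/(10 + 0.13·57) = 1311/(1741/100) = 131100/1741 ≈ 75.302
Retention S: 1000/CN − 10 with CN=75.302 → S = 4300/1311 ≈ 3.280 in
Initial abstraction Ia = S/5 = (4300/1311)/5 = 860/1311 ≈ 0.656 in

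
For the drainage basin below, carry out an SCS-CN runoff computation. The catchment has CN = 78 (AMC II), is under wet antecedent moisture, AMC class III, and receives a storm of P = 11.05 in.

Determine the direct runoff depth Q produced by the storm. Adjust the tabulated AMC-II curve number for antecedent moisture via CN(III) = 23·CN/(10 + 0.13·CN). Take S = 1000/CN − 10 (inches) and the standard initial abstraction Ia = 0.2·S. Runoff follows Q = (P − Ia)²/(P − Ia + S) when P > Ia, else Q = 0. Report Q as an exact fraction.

Q = 37572782569/3872115780 in ≈ 9.703 in

CN(III) from CN(II)=78: (23·78)/(10 + 0.13·78) = 89700/1007 ≈ 89.076
Retention S: 1000/CN − 10 with CN=89.076 → S = 1100/897 ≈ 1.226 in
Initial abstraction Ia = S/5 = (1100/897)/5 = 220/897 ≈ 0.245 in
Since P=11.050 > Ia=0.245: effective rainfall P−Ia = 193837/17940 in
Q = (193837/17940)²/((193837/17940) + 1100/897) = (37572782569/321843600)/(215837/17940) = 37572782569/3872115780 in ≈ 9.703 in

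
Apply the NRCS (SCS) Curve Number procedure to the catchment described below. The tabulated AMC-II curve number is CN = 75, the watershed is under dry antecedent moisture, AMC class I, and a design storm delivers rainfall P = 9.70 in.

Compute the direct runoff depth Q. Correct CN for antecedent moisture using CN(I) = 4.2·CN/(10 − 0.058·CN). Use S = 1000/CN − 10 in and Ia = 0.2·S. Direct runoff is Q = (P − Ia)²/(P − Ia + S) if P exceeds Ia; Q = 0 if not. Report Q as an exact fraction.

Q = 26122321/6369930 in ≈ 4.101 in

CN(I) from CN(II)=75: (4.2·75)/(10 − 0.058·75) = 6300/113 ≈ 55.752
Retention S: 1000/CN − 10 with CN=55.752 → S = 500/63 ≈ 7.937 in
Ia = 0.2·(500/63) = 100/63 in ≈ 1.587 in
Since P=9.700 > Ia=1.587: effective rainfall P−Ia = 5111/630 in
Q: (5111/630)² ÷ (10111/630) = 26122321/6369930 in (≈ 4.101 in)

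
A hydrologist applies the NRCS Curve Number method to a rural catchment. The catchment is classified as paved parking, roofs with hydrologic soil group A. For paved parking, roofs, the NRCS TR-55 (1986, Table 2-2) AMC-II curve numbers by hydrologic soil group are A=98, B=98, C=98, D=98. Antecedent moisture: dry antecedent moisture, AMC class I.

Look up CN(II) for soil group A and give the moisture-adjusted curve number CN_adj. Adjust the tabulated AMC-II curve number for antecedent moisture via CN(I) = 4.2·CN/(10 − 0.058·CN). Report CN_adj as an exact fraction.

NRCS table: paved parking, roofs, soil group A → CN(II) = 98
Dry (AMC I): CN(I) = 4.2·98/(10 − 0.058·98) = (2058/5)/(1079/250) = 102900/1079 ≈ 95.366

CN_adj = 102900/1079 ≈ 95.366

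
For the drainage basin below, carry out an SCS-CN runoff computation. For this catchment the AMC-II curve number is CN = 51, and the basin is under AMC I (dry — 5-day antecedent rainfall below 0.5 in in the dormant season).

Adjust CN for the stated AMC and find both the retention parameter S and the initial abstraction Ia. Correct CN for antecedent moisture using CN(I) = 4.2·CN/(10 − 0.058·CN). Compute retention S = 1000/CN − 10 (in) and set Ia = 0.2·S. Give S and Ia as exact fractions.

S = 3500/153 in ≈ 22.876 in; Ia = 700/153 in ≈ 4.575 in

Adjust CN=51 to AMC I: 4.2·51/(10 − 0.058·51) → (1071/5) ÷ (3521/500) = 15300/503 ≈ 30.417
Max retention: S = 1000/(15300/503) − 10 = 3500/153 in (≈ 22.876 in)
Ia = 0.2S: 0.2·22.876 = 4.575 in (exactly 700/153)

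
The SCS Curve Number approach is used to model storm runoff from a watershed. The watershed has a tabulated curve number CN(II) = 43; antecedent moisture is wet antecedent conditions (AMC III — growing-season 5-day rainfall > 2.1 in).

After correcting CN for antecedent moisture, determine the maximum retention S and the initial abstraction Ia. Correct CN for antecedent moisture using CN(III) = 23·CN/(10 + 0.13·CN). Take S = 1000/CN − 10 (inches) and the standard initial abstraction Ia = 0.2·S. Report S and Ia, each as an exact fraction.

S = 5700/989 in ≈ 5.763 in; Ia = 1140/989 in ≈ 1.153 in

Adjust CN=43 to AMC III: 23·43/(10 + 0.13·43) → 989 ÷ (1559/100) = 98900/1559 ≈ 63.438
Max retention: S = 1000/(98900/1559) − 10 = 5700/989 in (≈ 5.763 in)
Ia = 0.2·(5700/989) = 1140/989 in ≈ 1.153 in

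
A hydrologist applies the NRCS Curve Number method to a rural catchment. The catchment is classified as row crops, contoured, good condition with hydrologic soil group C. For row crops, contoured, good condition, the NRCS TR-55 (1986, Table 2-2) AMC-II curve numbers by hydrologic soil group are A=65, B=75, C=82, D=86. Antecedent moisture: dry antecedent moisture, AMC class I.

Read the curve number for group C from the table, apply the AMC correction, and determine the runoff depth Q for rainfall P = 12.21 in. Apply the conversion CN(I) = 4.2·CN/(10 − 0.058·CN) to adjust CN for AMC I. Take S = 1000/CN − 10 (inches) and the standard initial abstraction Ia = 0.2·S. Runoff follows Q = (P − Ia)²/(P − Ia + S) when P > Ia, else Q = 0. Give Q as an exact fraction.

Q = 34224487443/4500418300 in ≈ 7.605 in

NRCS table: row crops, contoured, good condition, soil group C → CN(II) = 82
CN(I) from CN(II)=82: (4.2·82)/(10 − 0.058·82) = 28700/437 ≈ 65.675
Retention S: 1000/CN − 10 with CN=65.675 → S = 1500/287 ≈ 5.226 in
Ia = 0.2S: 0.2·5.226 = 1.045 in (exactly 300/287)
P − Ia = 12.210 − 1.045 = 320427/28700 ≈ 11.165 in (> 0, runoff occurs)
Q = (320427/28700)²/((320427/28700) + 1500/287) = (102673462329/823690000)/(470427/28700) = 34224487443/4500418300 in ≈ 7.605 in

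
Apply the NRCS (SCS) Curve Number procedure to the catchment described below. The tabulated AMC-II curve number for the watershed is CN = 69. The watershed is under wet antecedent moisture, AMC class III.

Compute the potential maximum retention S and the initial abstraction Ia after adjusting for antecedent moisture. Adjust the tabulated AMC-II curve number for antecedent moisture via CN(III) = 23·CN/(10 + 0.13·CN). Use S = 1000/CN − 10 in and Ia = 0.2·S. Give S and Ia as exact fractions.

S = 3100/1587 in ≈ 1.953 in; Ia = 620/1587 in ≈ 0.391 in

CN(III) from CN(II)=69: (23·69)/(10 + 0.13·69) = 158700/1897 ≈ 83.658
Max retention: S = 1000/(158700/1897) − 10 = 3100/1587 in (≈ 1.953 in)
Ia = 0.2S: 0.2·1.953 = 0.391 in (exactly 620/1587)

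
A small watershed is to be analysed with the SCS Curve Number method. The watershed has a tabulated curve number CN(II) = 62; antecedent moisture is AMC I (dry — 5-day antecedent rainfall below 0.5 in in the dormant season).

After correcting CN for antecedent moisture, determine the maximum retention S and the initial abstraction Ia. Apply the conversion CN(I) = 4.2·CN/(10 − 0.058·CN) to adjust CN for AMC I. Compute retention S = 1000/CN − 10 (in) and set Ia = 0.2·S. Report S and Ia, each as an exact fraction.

Dry (AMC I): CN(I) = 4.2·62/(10 − 0.058·62) = (1302/5)/(1601/250) = 65100/1601 ≈ 40.662
S = 1000/(65100/1601) − 10 = 9500/651 in ≈ 14.593 in
Ia = 0.2S: 0.2·14.593 = 2.919 in (exactly 1900/651)

S = 9500/651 in ≈ 14.593 in; Ia = 1900/651 in ≈ 2.919 in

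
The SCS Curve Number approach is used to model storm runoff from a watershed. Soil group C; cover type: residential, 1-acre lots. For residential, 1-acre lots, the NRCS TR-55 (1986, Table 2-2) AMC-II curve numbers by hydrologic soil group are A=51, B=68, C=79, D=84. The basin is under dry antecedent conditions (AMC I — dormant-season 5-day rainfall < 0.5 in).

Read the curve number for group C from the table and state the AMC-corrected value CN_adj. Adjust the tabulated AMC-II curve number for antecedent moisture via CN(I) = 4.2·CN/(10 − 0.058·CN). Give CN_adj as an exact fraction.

CN_adj = 7900/129 ≈ 61.240

NRCS table: residential, 1-acre lots, soil group C → CN(II) = 79
Dry (AMC I): CN(I) = 4.2·79/(10 − 0.058·79) = (1659/5)/(2709/500) = 7900/129 ≈ 61.240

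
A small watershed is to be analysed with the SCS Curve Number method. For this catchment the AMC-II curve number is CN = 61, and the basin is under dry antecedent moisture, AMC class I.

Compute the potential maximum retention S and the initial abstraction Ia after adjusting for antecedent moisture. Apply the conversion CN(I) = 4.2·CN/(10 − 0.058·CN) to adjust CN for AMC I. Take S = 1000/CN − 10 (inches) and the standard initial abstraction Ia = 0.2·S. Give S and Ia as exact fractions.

S = 6500/427 in ≈ 15.222 in; Ia = 1300/427 in ≈ 3.044 in

Dry (AMC I): CN(I) = 4.2·61/(10 − 0.058·61) = (1281/5)/(3231/500) = 42700/1077 ≈ 39.647
Retention S: 1000/CN − 10 with CN=39.647 → S = 6500/427 ≈ 15.222 in
Ia = 0.2·(6500/427) = 1300/427 in ≈ 3.044 in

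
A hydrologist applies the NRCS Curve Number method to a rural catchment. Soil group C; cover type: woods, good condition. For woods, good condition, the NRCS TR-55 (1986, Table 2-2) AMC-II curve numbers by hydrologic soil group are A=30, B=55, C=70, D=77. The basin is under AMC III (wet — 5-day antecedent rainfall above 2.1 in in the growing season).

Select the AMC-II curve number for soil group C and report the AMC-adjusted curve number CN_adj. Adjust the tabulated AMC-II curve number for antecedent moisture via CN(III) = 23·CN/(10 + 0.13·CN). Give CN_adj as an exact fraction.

CN_adj = 16100/191 ≈ 84.293

NRCS table: woods, good condition, soil group C → CN(II) = 70
CN(III) from CN(II)=70: (23·70)/(10 + 0.13·70) = 16100/191 ≈ 84.293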